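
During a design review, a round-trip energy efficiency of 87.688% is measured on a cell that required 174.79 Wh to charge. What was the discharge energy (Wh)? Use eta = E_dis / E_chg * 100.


E_dis = eta/100 * E_chg = 87.688/100 * 174.79 = 153.3 Wh

153.3 Wh


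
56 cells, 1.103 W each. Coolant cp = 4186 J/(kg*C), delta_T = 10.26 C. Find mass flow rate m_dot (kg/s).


Step 1: Total heat Q = 56 * 1.103 W = 61.768 W
Step 2: denom = cp * dT = 4186 * 10.26 = 42948
Step 3: m_dot = 61.768 / 42948 = 0.001438 kg/s

0.001438 kg/s


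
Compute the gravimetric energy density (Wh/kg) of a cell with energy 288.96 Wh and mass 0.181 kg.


Specific energy = 288.96 Wh / 0.181 kg = 1596 Wh/kg

1596 Wh/kg


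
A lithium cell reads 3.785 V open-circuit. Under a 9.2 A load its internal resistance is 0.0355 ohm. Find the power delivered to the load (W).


Step 1: V_terminal = OCV - I*R = 3.785 - 9.2 * 0.0355 = 3.4584 V
Step 2: P_out = V_terminal * I = 3.4584 * 9.2 = 31.82 W

31.82 W


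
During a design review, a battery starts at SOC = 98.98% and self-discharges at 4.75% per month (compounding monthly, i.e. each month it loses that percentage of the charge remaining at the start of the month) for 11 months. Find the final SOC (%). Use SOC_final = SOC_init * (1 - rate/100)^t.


Monthly retention factor = 1 - 4.75/100 = 0.9525
Over 11 months: factor^11 = 0.58548
SOC_final = 98.98 * 0.58548 = 57.95%

57.95%


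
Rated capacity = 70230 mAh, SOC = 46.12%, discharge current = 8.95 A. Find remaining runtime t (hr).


Convert: C_total = 70230 mAh = 70.23 Ah
Step 1: remaining = SOC/100 * C_total = 46.12/100 * 70.23 = 32.39 Ah
Step 2: t = remaining / I = 32.39 / 8.95 = 3.619 hr

3.619 hr


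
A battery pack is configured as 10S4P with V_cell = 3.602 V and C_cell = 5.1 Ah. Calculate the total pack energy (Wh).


E = Ns * Vcell * Np * Ccell = 10 * 3.602 * 4 * 5.1 = 734.8 Wh

734.8 Wh


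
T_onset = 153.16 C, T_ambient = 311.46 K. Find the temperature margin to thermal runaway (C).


Convert: T_ambient = 311.46 K = 38.31 C
margin = 153.16 - 38.31 = 114.85 C

114.85 C


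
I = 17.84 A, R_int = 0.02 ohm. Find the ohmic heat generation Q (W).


I^2 = 318.27
Q = 318.27 * 0.02 = 6.365 W

6.365 W


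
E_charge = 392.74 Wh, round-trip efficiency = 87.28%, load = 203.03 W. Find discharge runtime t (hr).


Step 1: E_discharge = eta/100 * E_charge = 87.28/100 * 392.74 = 342.78 Wh
Step 2: t = E_discharge / P = 342.78 / 203.03 = 1.688 hr

1.688 hr


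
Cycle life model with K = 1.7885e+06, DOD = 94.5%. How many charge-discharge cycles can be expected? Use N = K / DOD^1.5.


DOD^1.5 = 918.64
N = K / DOD^1.5 = 1.7885e+06 / 918.64 = 1947

1947 cycles


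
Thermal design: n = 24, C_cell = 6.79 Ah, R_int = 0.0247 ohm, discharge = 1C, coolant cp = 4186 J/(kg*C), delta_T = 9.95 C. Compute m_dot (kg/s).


Step 1: I = 1 * 6.79 = 6.79 A
Step 2: Q_cell = I^2 * R = 6.79^2 * 0.0247 = 1.1388 W
Step 3: Q_total = 24 * 1.1388 = 27.331 W
Step 4: m_dot = Q_total / (cp * dT) = 27.331 / (4186 * 9.95) = 6.562e-04 kg/s

6.562e-04 kg/s


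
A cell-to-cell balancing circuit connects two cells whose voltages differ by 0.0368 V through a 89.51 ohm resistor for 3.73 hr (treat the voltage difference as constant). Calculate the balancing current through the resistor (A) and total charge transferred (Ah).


I_bal = dV / R = 0.0368 / 89.51 = 4.1113e-04 A
Q = I_bal * t = 4.1113e-04 * 3.73 = 0.001534 Ah

I=4.1113e-04 A, Q=0.001534 Ah


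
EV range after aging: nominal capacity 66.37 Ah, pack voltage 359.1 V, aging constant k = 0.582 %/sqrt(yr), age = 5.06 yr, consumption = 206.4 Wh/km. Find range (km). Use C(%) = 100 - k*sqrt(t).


Step 1: capacity retention = 100 - 0.582 * sqrt(5.06) = 100 - 0.582 * 2.2494 = 98.691%
Step 2: C_now = 66.37 * 98.691/100 = 65.501 Ah
Step 3: E_pack = V * C_now = 359.1 * 65.501 = 23521 Wh
Step 4: range = E_pack / consumption = 23521 / 206.4 = 114.0 km

114.0 km


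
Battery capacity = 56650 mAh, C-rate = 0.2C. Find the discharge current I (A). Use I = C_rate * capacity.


Convert: capacity = 56650 mAh = 56.65 Ah
I = C_rate * capacity = 0.2 * 56.65 = 11.33 A

11.33 A


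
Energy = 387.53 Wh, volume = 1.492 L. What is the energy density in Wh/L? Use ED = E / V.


ED = E / V = 387.53 / 1.492 = 259.7 Wh/L

259.7 Wh/L


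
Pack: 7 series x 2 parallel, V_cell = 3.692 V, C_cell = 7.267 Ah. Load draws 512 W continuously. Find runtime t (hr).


Step 1: E_pack = Ns * V_cell * Np * C_cell = 7 * 3.692 * 2 * 7.267 = 375.62 Wh
Step 2: t = E_pack / P = 375.62 / 512 = 0.7336 hr

0.7336 hr


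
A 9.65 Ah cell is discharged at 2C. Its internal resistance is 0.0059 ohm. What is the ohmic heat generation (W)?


Step 1: I = C_rate * capacity = 2 * 9.65 = 19.3 A
Step 2: Q = I^2 * R = 19.3^2 * 0.0059 = 372.49 * 0.0059 = 2.198 W

2.198 W


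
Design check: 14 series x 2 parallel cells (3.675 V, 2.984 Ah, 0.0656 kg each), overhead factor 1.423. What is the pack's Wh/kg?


Step 1: V_pack = 14 * 3.675 = 51.45 V
Step 2: C_pack = 2 * 2.984 = 5.968 Ah
Step 3: E_pack = V_pack * C_pack = 51.45 * 5.968 = 307.05 Wh
Step 4: m_pack = 14 * 2 * 0.0656 * 1.423 = 2.6138 kg
Step 5: ED = E_pack / m_pack = 307.05 / 2.6138 = 117.5 Wh/kg

117.5 Wh/kg


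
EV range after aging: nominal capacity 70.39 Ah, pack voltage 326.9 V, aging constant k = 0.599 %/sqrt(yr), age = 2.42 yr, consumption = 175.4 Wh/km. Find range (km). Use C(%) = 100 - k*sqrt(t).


Step 1: capacity retention = 100 - 0.599 * sqrt(2.42) = 100 - 0.599 * 1.5556 = 99.068%
Step 2: C_now = 70.39 * 99.068/100 = 69.734 Ah
Step 3: E_pack = V * C_now = 326.9 * 69.734 = 22796 Wh
Step 4: range = E_pack / consumption = 22796 / 175.4 = 130.0 km

130.0 km


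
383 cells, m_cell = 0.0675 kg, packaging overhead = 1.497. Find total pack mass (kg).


m_pack = n * m_cell * overhead = 383 * 0.0675 * 1.497 = 38.70 kg

38.70 kg


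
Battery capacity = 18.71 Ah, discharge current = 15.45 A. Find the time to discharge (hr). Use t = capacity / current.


Runtime = 18.71 Ah / 15.45 A = 1.211 hr

1.211 hr


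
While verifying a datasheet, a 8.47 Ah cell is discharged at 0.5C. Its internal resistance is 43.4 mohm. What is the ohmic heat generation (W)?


Convert: R = 43.4 mohm = 0.0434 ohm
Step 1: I = C_rate * capacity = 0.5 * 8.47 = 4.235 A
Step 2: Q = I^2 * R = 4.235^2 * 0.0434 = 17.935 * 0.0434 = 0.7784 W

0.7784 W


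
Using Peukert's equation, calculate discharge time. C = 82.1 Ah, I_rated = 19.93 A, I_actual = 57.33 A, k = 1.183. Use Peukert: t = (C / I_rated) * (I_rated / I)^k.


t_rated = C / I_rated = 82.1 / 19.93 = 4.1194 hr
(I_rated/I)^k = (0.34764)^1.183 = 0.28652
t = t_rated * (I_rated/I)^k = 4.1194 * 0.28652 = 1.180 hr

1.180 hr


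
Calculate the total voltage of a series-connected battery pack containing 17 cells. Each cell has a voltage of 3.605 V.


Series voltages add: 17 * 3.605 V = 61.285 V

61.285 V


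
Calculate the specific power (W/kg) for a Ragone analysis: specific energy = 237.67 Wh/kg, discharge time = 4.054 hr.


Specific power = 237.67 Wh/kg / 4.054 hr = 58.63 W/kg

58.63 W/kg


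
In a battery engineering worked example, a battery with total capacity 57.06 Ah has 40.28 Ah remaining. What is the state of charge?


SOC% = 40.28 / 57.06 * 100 = 70.59%

70.59%


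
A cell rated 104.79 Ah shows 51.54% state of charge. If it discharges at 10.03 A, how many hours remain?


Step 1: remaining = SOC/100 * C_total = 51.54/100 * 104.79 = 54.009 Ah
Step 2: t = remaining / I = 54.009 / 10.03 = 5.385 hr

5.385 hr


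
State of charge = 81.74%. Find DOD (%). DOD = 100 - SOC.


DOD = 100 - SOC = 100 - 81.74 = 18.26%

18.26%


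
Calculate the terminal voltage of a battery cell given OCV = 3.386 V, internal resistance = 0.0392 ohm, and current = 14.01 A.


V = OCV - I*R = 3.386 - 14.01 * 0.0392 = 2.837 V

2.837 V


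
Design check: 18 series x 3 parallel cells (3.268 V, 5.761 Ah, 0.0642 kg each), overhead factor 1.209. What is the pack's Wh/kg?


Step 1: V_pack = 18 * 3.268 = 58.824 V
Step 2: C_pack = 3 * 5.761 = 17.283 Ah
Step 3: E_pack = V_pack * C_pack = 58.824 * 17.283 = 1016.7 Wh
Step 4: m_pack = 18 * 3 * 0.0642 * 1.209 = 4.1914 kg
Step 5: ED = E_pack / m_pack = 1016.7 / 4.1914 = 242.6 Wh/kg

242.6 Wh/kg


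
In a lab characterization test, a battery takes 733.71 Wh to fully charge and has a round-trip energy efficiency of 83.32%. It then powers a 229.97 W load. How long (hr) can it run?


Step 1: E_discharge = eta/100 * E_charge = 83.32/100 * 733.71 = 611.33 Wh
Step 2: t = E_discharge / P = 611.33 / 229.97 = 2.658 hr

2.658 hr


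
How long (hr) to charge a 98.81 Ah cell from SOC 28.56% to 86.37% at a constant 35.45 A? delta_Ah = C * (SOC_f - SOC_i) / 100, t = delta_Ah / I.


delta_Ah = 98.81 * (86.37 - 28.56) / 100 = 57.122 Ah
t = delta_Ah / I = 57.122 / 35.45 = 1.611 hr

1.611 hr


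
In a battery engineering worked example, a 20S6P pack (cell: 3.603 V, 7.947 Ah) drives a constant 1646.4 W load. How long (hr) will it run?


Step 1: E_pack = Ns * V_cell * Np * C_cell = 20 * 3.603 * 6 * 7.947 = 3436 Wh
Step 2: t = E_pack / P = 3436 / 1646.4 = 2.087 hr

2.087 hr


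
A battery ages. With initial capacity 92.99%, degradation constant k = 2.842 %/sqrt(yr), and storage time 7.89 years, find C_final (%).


sqrt(t) = sqrt(7.89) = 2.8089
C_final = 92.99 - 2.842 * 2.8089 = 85.01%

85.01%


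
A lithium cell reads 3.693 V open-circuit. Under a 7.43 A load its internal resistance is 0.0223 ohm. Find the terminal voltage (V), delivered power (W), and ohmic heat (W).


Step 1: V_terminal = OCV - I*R = 3.693 - 7.43 * 0.0223 = 3.5273 V
Step 2: P_out = V_terminal * I = 3.5273 * 7.43 = 26.21 W
Step 3: Q = I^2 * R = 7.43^2 * 0.0223 = 1.231 W

V=3.5273 V, P=26.21 W, Q=1.231 W


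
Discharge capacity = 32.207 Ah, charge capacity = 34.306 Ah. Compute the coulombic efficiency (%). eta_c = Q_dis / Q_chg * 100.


eta_c = Q_dis / Q_chg * 100 = 32.207 / 34.306 * 100 = 93.88%

93.88%


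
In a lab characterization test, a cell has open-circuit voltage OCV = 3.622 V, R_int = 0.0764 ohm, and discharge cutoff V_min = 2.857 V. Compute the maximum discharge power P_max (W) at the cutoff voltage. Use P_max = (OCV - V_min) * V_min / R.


dV = OCV - V_min = 0.765 V (so I_max = dV / R)
P_max = dV * V_min / R = 0.765 * 2.857 / 0.0764 = 28.61 W

28.61 W


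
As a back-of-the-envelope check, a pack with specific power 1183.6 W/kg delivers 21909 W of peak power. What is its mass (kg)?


m = P / SP = 21909 / 1183.6 = 18.51 kg

18.51 kg


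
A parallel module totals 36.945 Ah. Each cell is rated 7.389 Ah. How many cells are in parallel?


n = C_total / C_cell = 36.945 / 7.389 = 5

5


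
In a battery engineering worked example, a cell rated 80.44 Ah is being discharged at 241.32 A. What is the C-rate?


C_rate = I / capacity = 241.32 / 80.44 = 3C

3C


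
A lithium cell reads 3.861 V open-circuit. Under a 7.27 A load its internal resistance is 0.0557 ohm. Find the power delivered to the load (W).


Step 1: V_terminal = OCV - I*R = 3.861 - 7.27 * 0.0557 = 3.4561 V
Step 2: P_out = V_terminal * I = 3.4561 * 7.27 = 25.13 W

25.13 W


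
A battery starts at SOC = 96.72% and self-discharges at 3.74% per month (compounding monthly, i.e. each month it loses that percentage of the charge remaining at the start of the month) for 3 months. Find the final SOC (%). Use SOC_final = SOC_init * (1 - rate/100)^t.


Monthly retention factor = 1 - 3.74/100 = 0.9626
Over 3 months: factor^3 = 0.89194
SOC_final = 96.72 * 0.89194 = 86.27%

86.27%


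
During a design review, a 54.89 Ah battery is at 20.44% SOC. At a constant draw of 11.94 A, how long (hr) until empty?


Step 1: remaining = SOC/100 * C_total = 20.44/100 * 54.89 = 11.22 Ah
Step 2: t = remaining / I = 11.22 / 11.94 = 0.9397 hr

0.9397 hr


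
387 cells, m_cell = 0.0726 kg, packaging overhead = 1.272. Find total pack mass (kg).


m_pack = n * m_cell * overhead = 387 * 0.0726 * 1.272 = 35.74 kg

35.74 kg


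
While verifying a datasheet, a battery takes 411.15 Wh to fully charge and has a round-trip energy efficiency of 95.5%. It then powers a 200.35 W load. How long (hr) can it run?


Step 1: E_discharge = eta/100 * E_charge = 95.5/100 * 411.15 = 392.65 Wh
Step 2: t = E_discharge / P = 392.65 / 200.35 = 1.960 hr

1.960 hr


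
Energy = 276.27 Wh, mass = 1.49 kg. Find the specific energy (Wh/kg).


ED = E / m = 276.27 / 1.49 = 185.4 Wh/kg

185.4 Wh/kg


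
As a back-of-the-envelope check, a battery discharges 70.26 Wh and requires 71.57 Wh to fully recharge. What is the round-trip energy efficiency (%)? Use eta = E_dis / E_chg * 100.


Round-trip efficiency = 70.26/71.57 * 100% = 98.17%

98.17%


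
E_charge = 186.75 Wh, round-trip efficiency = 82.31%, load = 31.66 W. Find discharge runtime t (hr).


Step 1: E_discharge = eta/100 * E_charge = 82.31/100 * 186.75 = 153.71 Wh
Step 2: t = E_discharge / P = 153.71 / 31.66 = 4.855 hr

4.855 hr


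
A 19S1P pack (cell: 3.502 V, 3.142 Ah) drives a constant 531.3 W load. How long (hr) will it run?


Step 1: E_pack = Ns * V_cell * Np * C_cell = 19 * 3.502 * 1 * 3.142 = 209.06 Wh
Step 2: t = E_pack / P = 209.06 / 531.3 = 0.3935 hr

0.3935 hr


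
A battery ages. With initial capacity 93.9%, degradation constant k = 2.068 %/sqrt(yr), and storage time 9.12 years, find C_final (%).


Step 1: sqrt(9.12 yr) = 3.0199
Step 2: drop = 2.068 * 3.0199 = 6.2452
Step 3: C_final = 93.9 - 6.2452 = 87.65%

87.65%


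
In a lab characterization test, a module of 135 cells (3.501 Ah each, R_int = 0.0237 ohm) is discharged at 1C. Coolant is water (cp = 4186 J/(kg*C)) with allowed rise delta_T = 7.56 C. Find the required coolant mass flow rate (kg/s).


Step 1: I = 1 * 3.501 = 3.501 A
Step 2: Q_cell = I^2 * R = 3.501^2 * 0.0237 = 0.29049 W
Step 3: Q_total = 135 * 0.29049 = 39.216 W
Step 4: m_dot = Q_total / (cp * dT) = 39.216 / (4186 * 7.56) = 0.001239 kg/s

0.001239 kg/s


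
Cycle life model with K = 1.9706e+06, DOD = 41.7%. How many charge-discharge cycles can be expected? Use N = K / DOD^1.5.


Step 1: DOD^1.5 = 41.7^1.5 = 269.28
Step 2: N = 1.9706e+06 / 269.28 = 7318 cycles

7318 cycles


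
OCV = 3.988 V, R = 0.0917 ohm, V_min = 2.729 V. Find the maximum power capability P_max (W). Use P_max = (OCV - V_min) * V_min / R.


dV = OCV - V_min = 1.259 V (so I_max = dV / R)
P_max = dV * V_min / R = 1.259 * 2.729 / 0.0917 = 37.47 W

37.47 W


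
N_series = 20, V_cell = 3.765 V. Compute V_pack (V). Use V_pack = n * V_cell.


With 20 cells in series at 3.765 V each, V_pack = 75.3 V

75.3 V


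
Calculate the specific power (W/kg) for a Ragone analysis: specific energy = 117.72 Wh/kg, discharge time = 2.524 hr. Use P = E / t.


Specific power = 117.72 Wh/kg / 2.524 hr = 46.64 W/kg

46.64 W/kg


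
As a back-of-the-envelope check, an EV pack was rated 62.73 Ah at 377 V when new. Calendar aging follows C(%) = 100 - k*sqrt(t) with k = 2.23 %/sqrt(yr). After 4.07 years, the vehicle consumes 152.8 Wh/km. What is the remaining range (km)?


Step 1: capacity retention = 100 - 2.23 * sqrt(4.07) = 100 - 2.23 * 2.0174 = 95.501%
Step 2: C_now = 62.73 * 95.501/100 = 59.908 Ah
Step 3: E_pack = V * C_now = 377 * 59.908 = 22585 Wh
Step 4: range = E_pack / consumption = 22585 / 152.8 = 147.8 km

147.8 km


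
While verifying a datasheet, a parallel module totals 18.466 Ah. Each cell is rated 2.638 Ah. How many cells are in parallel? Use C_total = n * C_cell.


n = C_total / C_cell = 18.466 / 2.638 = 7

7


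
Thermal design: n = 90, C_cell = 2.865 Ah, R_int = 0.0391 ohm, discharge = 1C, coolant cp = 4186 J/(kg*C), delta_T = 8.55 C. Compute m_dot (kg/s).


Step 1: I = 1 * 2.865 = 2.865 A
Step 2: Q_cell = I^2 * R = 2.865^2 * 0.0391 = 0.32094 W
Step 3: Q_total = 90 * 0.32094 = 28.885 W
Step 4: m_dot = Q_total / (cp * dT) = 28.885 / (4186 * 8.55) = 8.071e-04 kg/s

8.071e-04 kg/s


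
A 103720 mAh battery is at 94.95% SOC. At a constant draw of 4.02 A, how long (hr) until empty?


Convert: C_total = 103720 mAh = 103.72 Ah
Step 1: remaining = SOC/100 * C_total = 94.95/100 * 103.72 = 98.482 Ah
Step 2: t = remaining / I = 98.482 / 4.02 = 24.50 hr

24.50 hr


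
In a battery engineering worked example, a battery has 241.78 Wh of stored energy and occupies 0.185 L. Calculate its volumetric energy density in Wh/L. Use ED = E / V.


ED = E / V = 241.78 / 0.185 = 1307 Wh/L

1307 Wh/L


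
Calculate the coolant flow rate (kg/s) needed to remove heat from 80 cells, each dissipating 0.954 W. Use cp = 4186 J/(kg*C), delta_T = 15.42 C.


Q_total = 80 * 0.954 = 76.32 W
m_dot = Q_total / (cp * dT) = 76.32 / (4186 * 15.42) = 0.001182 kg/s

0.001182 kg/s


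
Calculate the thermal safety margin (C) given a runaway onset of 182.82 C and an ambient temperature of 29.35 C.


margin = T_onset - T_ambient = 182.82 - 29.35 = 153.47 C

153.47 C


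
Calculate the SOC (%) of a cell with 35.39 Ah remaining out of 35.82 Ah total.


SOC = (remaining / total) * 100 = (35.39 / 35.82) * 100 = 98.80%

98.80%


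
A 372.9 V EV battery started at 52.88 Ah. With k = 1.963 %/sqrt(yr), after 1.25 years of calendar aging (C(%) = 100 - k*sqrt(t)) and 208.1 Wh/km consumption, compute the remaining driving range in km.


Step 1: capacity retention = 100 - 1.963 * sqrt(1.25) = 100 - 1.963 * 1.118 = 97.805%
Step 2: C_now = 52.88 * 97.805/100 = 51.719 Ah
Step 3: E_pack = V * C_now = 372.9 * 51.719 = 19286 Wh
Step 4: range = E_pack / consumption = 19286 / 208.1 = 92.68 km

92.68 km


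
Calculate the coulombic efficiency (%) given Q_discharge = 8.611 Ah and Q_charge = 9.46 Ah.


eta_c = Q_dis / Q_chg * 100 = 8.611 / 9.46 * 100 = 91.03%

91.03%


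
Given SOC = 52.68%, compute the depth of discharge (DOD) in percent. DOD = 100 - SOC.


DOD = 100 - SOC = 100 - 52.68 = 47.32%

47.32%


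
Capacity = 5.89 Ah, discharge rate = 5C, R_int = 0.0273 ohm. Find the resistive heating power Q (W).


Step 1: I = C_rate * capacity = 5 * 5.89 = 29.45 A
Step 2: Q = I^2 * R = 29.45^2 * 0.0273 = 867.3 * 0.0273 = 23.68 W

23.68 W


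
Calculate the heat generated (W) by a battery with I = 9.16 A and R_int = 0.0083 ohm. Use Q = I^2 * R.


I^2 = 83.906
Q = 83.906 * 0.0083 = 0.6964 W

0.6964 W


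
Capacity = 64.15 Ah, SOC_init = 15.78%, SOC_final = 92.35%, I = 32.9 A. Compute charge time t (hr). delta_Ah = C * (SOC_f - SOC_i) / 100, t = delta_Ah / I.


delta_Ah = 64.15 * (92.35 - 15.78) / 100 = 49.12 Ah
t = delta_Ah / I = 49.12 / 32.9 = 1.493 hr

1.493 hr


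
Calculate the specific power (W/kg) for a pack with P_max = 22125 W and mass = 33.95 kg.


SP = P / m = 22125 / 33.95 = 651.7 W/kg

651.7 W/kg


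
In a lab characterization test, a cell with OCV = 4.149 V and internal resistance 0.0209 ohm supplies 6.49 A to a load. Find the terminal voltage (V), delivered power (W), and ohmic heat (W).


Step 1: V_terminal = OCV - I*R = 4.149 - 6.49 * 0.0209 = 4.0134 V
Step 2: P_out = V_terminal * I = 4.0134 * 6.49 = 26.05 W
Step 3: Q = I^2 * R = 6.49^2 * 0.0209 = 0.8803 W

V=4.0134 V, P=26.05 W, Q=0.8803 W


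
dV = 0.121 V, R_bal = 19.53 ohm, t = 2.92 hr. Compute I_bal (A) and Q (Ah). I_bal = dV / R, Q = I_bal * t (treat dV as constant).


I_bal = dV / R = 0.121 / 19.53 = 0.0061956 A
Q = I_bal * t = 0.0061956 * 2.92 = 0.01809 Ah

I=0.0061956 A, Q=0.01809 Ah


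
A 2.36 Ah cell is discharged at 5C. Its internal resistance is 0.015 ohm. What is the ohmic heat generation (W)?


Step 1: I = C_rate * capacity = 5 * 2.36 = 11.8 A
Step 2: Q = I^2 * R = 11.8^2 * 0.015 = 139.24 * 0.015 = 2.089 W

2.089 W


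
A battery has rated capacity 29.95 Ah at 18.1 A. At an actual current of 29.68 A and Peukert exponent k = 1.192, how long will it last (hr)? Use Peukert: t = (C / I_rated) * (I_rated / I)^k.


Step 1: t_rated = C / I_rated = 29.95 / 18.1 = 1.6547 hr
Step 2: ratio = 18.1 / 29.68 = 0.60984
Step 3: ratio^k = 0.60984^1.192 = 0.5546
Step 4: t = t_rated * ratio^k = 1.6547 * 0.5546 = 0.9177 hr

0.9177 hr


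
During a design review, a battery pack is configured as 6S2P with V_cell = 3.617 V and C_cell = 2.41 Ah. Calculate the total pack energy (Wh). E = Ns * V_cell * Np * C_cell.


V_pack = 6 * 3.617 = 21.702 V
C_pack = 2 * 2.41 = 4.82 Ah
E = V_pack * C_pack = 21.702 * 4.82 = 104.6 Wh

104.6 Wh


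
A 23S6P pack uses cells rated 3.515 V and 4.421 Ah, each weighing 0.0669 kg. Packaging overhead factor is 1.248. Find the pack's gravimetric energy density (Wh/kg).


Step 1: V_pack = 23 * 3.515 = 80.845 V
Step 2: C_pack = 6 * 4.421 = 26.526 Ah
Step 3: E_pack = V_pack * C_pack = 80.845 * 26.526 = 2144.5 Wh
Step 4: m_pack = 23 * 6 * 0.0669 * 1.248 = 11.522 kg
Step 5: ED = E_pack / m_pack = 2144.5 / 11.522 = 186.1 Wh/kg

186.1 Wh/kg


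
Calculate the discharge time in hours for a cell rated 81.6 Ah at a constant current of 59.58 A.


t = capacity / current = 81.6 / 59.58 = 1.370 hr

1.370 hr


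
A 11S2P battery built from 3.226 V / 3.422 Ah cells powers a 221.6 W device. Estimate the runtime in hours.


Step 1: E_pack = Ns * V_cell * Np * C_cell = 11 * 3.226 * 2 * 3.422 = 242.87 Wh
Step 2: t = E_pack / P = 242.87 / 221.6 = 1.096 hr

1.096 hr


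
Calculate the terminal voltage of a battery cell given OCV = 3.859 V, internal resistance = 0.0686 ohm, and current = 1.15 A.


IR drop = 1.15 * 0.0686 = 0.07889 V
V = 3.859 - 0.07889 = 3.780 V

3.780 V


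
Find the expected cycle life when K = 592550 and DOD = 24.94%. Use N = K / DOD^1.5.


DOD^1.5 = 124.55
N = K / DOD^1.5 = 592550 / 124.55 = 4758

4758 cycles


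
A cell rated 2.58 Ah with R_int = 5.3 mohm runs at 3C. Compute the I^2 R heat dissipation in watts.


Convert: R = 5.3 mohm = 0.0053 ohm
Step 1: I = C_rate * capacity = 3 * 2.58 = 7.74 A
Step 2: Q = I^2 * R = 7.74^2 * 0.0053 = 59.908 * 0.0053 = 0.3175 W

0.3175 W


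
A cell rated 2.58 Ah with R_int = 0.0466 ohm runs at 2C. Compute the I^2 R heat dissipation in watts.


Step 1: I = C_rate * capacity = 2 * 2.58 = 5.16 A
Step 2: Q = I^2 * R = 5.16^2 * 0.0466 = 26.626 * 0.0466 = 1.241 W

1.241 W


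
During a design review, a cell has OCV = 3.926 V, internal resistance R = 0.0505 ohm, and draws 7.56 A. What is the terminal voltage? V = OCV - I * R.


V = OCV - I*R = 3.926 - 7.56 * 0.0505 = 3.544 V

3.544 V


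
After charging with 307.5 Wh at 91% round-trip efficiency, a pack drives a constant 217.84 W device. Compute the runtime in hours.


Step 1: E_discharge = eta/100 * E_charge = 91/100 * 307.5 = 279.83 Wh
Step 2: t = E_discharge / P = 279.83 / 217.84 = 1.285 hr

1.285 hr


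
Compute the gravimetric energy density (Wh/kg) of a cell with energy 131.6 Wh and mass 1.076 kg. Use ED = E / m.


Specific energy = 131.6 Wh / 1.076 kg = 122.3 Wh/kg

122.3 Wh/kg


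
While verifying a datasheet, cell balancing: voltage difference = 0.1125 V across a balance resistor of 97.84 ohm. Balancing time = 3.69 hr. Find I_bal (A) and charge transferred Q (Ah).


I_bal = dV / R = 0.1125 / 97.84 = 0.0011498 A
Q = I_bal * t = 0.0011498 * 3.69 = 0.004243 Ah

I=0.0011498 A, Q=0.004243 Ah


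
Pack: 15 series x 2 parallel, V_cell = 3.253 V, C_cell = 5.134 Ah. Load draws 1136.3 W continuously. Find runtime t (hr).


Step 1: E_pack = Ns * V_cell * Np * C_cell = 15 * 3.253 * 2 * 5.134 = 501.03 Wh
Step 2: t = E_pack / P = 501.03 / 1136.3 = 0.4409 hr

0.4409 hr


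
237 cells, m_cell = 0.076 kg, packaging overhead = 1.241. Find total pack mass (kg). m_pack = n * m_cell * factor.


m_pack = n * m_cell * overhead = 237 * 0.076 * 1.241 = 22.35 kg

22.35 kg


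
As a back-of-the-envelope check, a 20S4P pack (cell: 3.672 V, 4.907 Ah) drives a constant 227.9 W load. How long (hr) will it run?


Step 1: E_pack = Ns * V_cell * Np * C_cell = 20 * 3.672 * 4 * 4.907 = 1441.5 Wh
Step 2: t = E_pack / P = 1441.5 / 227.9 = 6.325 hr

6.325 hr


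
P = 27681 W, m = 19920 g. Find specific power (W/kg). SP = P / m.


Convert: m = 19920 g = 19.92 kg
SP = P / m = 27681 / 19.92 = 1390 W/kg

1390 W/kg


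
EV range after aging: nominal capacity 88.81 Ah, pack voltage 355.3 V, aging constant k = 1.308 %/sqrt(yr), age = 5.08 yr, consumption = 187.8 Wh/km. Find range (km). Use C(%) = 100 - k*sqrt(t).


Step 1: capacity retention = 100 - 1.308 * sqrt(5.08) = 100 - 1.308 * 2.2539 = 97.052%
Step 2: C_now = 88.81 * 97.052/100 = 86.192 Ah
Step 3: E_pack = V * C_now = 355.3 * 86.192 = 30624 Wh
Step 4: range = E_pack / consumption = 30624 / 187.8 = 163.1 km

163.1 km


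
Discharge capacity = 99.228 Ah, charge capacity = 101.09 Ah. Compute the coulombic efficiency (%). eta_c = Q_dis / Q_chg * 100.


Coulombic efficiency = 99.228/101.09 * 100% = 98.16%

98.16%


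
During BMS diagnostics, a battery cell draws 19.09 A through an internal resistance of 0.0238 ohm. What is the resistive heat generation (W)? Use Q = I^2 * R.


I^2 = 364.43
Q = 364.43 * 0.0238 = 8.673 W

8.673 W


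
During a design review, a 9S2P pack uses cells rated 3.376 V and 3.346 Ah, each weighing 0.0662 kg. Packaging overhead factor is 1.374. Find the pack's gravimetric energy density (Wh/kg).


Step 1: V_pack = 9 * 3.376 = 30.384 V
Step 2: C_pack = 2 * 3.346 = 6.692 Ah
Step 3: E_pack = V_pack * C_pack = 30.384 * 6.692 = 203.33 Wh
Step 4: m_pack = 9 * 2 * 0.0662 * 1.374 = 1.6373 kg
Step 5: ED = E_pack / m_pack = 203.33 / 1.6373 = 124.2 Wh/kg

124.2 Wh/kg


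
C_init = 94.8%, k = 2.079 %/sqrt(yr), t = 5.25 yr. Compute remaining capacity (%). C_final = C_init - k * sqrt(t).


sqrt(t) = sqrt(5.25) = 2.2913
C_final = 94.8 - 2.079 * 2.2913 = 90.04%

90.04%


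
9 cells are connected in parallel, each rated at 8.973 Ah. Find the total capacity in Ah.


Parallel capacities add: 9 * 8.973 Ah = 80.757 Ah

80.757 Ah


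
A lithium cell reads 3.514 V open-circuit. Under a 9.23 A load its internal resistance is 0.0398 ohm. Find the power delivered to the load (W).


Step 1: V_terminal = OCV - I*R = 3.514 - 9.23 * 0.0398 = 3.1466 V
Step 2: P_out = V_terminal * I = 3.1466 * 9.23 = 29.04 W

29.04 W


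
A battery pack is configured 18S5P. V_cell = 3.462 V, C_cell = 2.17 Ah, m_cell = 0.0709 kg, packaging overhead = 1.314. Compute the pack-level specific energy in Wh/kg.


Step 1: V_pack = 18 * 3.462 = 62.316 V
Step 2: C_pack = 5 * 2.17 = 10.85 Ah
Step 3: E_pack = V_pack * C_pack = 62.316 * 10.85 = 676.13 Wh
Step 4: m_pack = 18 * 5 * 0.0709 * 1.314 = 8.3846 kg
Step 5: ED = E_pack / m_pack = 676.13 / 8.3846 = 80.64 Wh/kg

80.64 Wh/kg


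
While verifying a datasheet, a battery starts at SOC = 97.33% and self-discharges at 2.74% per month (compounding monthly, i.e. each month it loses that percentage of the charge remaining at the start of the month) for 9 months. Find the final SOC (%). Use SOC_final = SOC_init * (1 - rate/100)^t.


Monthly retention factor = 1 - 2.74/100 = 0.9726
Over 9 months: factor^9 = 0.77877
SOC_final = 97.33 * 0.77877 = 75.80%

75.80%


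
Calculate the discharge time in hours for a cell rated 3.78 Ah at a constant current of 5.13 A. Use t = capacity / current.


t = capacity / current = 3.78 / 5.13 = 0.7368 hr

0.7368 hr


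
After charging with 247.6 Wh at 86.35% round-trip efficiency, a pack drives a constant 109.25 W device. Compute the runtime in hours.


Step 1: E_discharge = eta/100 * E_charge = 86.35/100 * 247.6 = 213.8 Wh
Step 2: t = E_discharge / P = 213.8 / 109.25 = 1.957 hr

1.957 hr


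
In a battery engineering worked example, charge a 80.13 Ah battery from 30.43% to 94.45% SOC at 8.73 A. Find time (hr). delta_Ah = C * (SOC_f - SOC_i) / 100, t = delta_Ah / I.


delta_Ah = 80.13 * (94.45 - 30.43) / 100 = 51.299 Ah
t = delta_Ah / I = 51.299 / 8.73 = 5.876 hr

5.876 hr


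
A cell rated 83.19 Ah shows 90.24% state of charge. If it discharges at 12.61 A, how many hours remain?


Step 1: remaining = SOC/100 * C_total = 90.24/100 * 83.19 = 75.071 Ah
Step 2: t = remaining / I = 75.071 / 12.61 = 5.953 hr

5.953 hr


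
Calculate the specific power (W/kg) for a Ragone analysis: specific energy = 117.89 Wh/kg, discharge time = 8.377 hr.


P_specific = E / t = 117.89 / 8.377 = 14.07 W/kg

14.07 W/kg


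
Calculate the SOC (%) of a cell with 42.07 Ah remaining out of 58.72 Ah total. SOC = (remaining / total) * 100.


SOC% = 42.07 / 58.72 * 100 = 71.65%

71.65%


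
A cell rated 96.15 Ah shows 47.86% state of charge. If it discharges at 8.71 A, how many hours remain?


Step 1: remaining = SOC/100 * C_total = 47.86/100 * 96.15 = 46.017 Ah
Step 2: t = remaining / I = 46.017 / 8.71 = 5.283 hr

5.283 hr


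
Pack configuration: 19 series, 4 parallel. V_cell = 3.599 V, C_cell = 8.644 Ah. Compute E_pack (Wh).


E = Ns * Vcell * Np * Ccell = 19 * 3.599 * 4 * 8.644 = 2364 Wh

2364 Wh


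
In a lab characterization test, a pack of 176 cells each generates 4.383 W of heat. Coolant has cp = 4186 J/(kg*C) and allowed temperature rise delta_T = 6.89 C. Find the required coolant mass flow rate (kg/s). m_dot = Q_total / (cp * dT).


Q_total = 176 * 4.383 = 771.41 W
m_dot = Q_total / (cp * dT) = 771.41 / (4186 * 6.89) = 0.02675 kg/s

0.02675 kg/s


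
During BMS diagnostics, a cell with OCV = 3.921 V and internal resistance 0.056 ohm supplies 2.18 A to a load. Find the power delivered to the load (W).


Step 1: V_terminal = OCV - I*R = 3.921 - 2.18 * 0.056 = 3.7989 V
Step 2: P_out = V_terminal * I = 3.7989 * 2.18 = 8.282 W

8.282 W


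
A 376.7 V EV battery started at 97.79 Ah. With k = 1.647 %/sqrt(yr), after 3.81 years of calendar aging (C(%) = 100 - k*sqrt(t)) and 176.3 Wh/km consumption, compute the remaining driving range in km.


Step 1: capacity retention = 100 - 1.647 * sqrt(3.81) = 100 - 1.647 * 1.9519 = 96.785%
Step 2: C_now = 97.79 * 96.785/100 = 94.646 Ah
Step 3: E_pack = V * C_now = 376.7 * 94.646 = 35653 Wh
Step 4: range = E_pack / consumption = 35653 / 176.3 = 202.2 km

202.2 km


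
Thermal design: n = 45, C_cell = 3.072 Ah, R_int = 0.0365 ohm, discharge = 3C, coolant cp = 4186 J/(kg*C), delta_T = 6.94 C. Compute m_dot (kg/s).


Step 1: I = 3 * 3.072 = 9.216 A
Step 2: Q_cell = I^2 * R = 9.216^2 * 0.0365 = 3.1001 W
Step 3: Q_total = 45 * 3.1001 = 139.5 W
Step 4: m_dot = Q_total / (cp * dT) = 139.5 / (4186 * 6.94) = 0.004802 kg/s

0.004802 kg/s


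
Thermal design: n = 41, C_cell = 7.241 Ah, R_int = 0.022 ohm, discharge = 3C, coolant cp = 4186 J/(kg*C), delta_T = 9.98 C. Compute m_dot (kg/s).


Step 1: I = 3 * 7.241 = 21.723 A
Step 2: Q_cell = I^2 * R = 21.723^2 * 0.022 = 10.382 W
Step 3: Q_total = 41 * 10.382 = 425.66 W
Step 4: m_dot = Q_total / (cp * dT) = 425.66 / (4186 * 9.98) = 0.01019 kg/s

0.01019 kg/s


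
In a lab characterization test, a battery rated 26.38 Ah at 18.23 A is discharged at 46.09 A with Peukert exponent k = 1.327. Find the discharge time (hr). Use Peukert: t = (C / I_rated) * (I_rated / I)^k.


t_rated = C / I_rated = 26.38 / 18.23 = 1.4471 hr
(I_rated/I)^k = (0.39553)^1.327 = 0.29205
t = t_rated * (I_rated/I)^k = 1.4471 * 0.29205 = 0.4226 hr

0.4226 hr


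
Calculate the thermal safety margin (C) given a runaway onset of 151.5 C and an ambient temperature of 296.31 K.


Convert: T_ambient = 296.31 K = 23.16 C
margin = 151.5 - 23.16 = 128.34 C

128.34 C


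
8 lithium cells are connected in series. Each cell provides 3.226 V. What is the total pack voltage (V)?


V_pack = n * V_cell = 8 * 3.226 = 25.808 V

25.808 V


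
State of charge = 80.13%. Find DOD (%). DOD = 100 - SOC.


Complement of SOC: DOD = 100% - 80.13% = 19.87%

19.87%


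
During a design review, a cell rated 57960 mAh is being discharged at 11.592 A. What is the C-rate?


Convert: capacity = 57960 mAh = 57.96 Ah
C_rate = I / capacity = 11.592 / 57.96 = 0.2C

0.2C


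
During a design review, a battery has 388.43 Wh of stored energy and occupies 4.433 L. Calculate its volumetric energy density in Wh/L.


ED = E / V = 388.43 / 4.433 = 87.62 Wh/L

87.62 Wh/L


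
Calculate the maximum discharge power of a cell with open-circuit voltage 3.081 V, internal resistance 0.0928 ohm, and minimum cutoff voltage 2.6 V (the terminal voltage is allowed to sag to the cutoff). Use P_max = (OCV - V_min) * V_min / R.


P_max = (OCV - V_min) * V_min / R = (3.081 - 2.6) * 2.6 / 0.0928 = 0.481 * 2.6 / 0.0928 = 13.48 W

13.48 W


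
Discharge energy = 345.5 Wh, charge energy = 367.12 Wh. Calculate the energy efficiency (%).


Round-trip efficiency = 345.5/367.12 * 100% = 94.11%

94.11%


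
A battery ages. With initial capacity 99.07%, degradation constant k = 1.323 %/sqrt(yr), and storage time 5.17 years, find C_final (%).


Step 1: sqrt(5.17 yr) = 2.2738
Step 2: drop = 1.323 * 2.2738 = 3.0082
Step 3: C_final = 99.07 - 3.0082 = 96.06%

96.06%


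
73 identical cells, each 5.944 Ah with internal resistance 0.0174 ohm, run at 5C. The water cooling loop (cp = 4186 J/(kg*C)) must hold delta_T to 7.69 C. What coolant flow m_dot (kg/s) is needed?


Step 1: I = 5 * 5.944 = 29.72 A
Step 2: Q_cell = I^2 * R = 29.72^2 * 0.0174 = 15.369 W
Step 3: Q_total = 73 * 15.369 = 1121.9 W
Step 4: m_dot = Q_total / (cp * dT) = 1121.9 / (4186 * 7.69) = 0.03485 kg/s

0.03485 kg/s


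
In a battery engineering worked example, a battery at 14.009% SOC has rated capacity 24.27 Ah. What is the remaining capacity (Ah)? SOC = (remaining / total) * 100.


remaining = SOC / 100 * total = 14.009 / 100 * 24.27 = 3.400 Ah

3.400 Ah


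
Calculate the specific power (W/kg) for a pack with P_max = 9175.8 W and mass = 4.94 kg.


Specific power = 9175.8 W / 4.94 kg = 1857 W/kg

1857 W/kg


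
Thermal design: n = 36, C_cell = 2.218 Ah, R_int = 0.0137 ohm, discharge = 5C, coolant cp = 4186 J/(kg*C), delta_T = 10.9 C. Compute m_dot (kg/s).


Step 1: I = 5 * 2.218 = 11.09 A
Step 2: Q_cell = I^2 * R = 11.09^2 * 0.0137 = 1.6849 W
Step 3: Q_total = 36 * 1.6849 = 60.656 W
Step 4: m_dot = Q_total / (cp * dT) = 60.656 / (4186 * 10.9) = 0.001329 kg/s

0.001329 kg/s


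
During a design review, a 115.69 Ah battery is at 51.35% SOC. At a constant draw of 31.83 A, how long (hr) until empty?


Step 1: remaining = SOC/100 * C_total = 51.35/100 * 115.69 = 59.407 Ah
Step 2: t = remaining / I = 59.407 / 31.83 = 1.866 hr

1.866 hr


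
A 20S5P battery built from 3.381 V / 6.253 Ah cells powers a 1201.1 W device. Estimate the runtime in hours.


Step 1: E_pack = Ns * V_cell * Np * C_cell = 20 * 3.381 * 5 * 6.253 = 2114.1 Wh
Step 2: t = E_pack / P = 2114.1 / 1201.1 = 1.760 hr

1.760 hr


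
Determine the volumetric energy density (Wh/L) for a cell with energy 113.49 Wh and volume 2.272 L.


ED = E / V = 113.49 / 2.272 = 49.95 Wh/L

49.95 Wh/L


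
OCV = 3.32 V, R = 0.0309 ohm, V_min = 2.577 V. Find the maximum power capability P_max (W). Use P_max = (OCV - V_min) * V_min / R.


P_max = (OCV - V_min) * V_min / R = (3.32 - 2.577) * 2.577 / 0.0309 = 0.743 * 2.577 / 0.0309 = 61.96 W

61.96 W


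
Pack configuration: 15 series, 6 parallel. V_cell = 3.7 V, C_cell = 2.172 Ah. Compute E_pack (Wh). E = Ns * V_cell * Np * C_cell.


V_pack = 15 * 3.7 = 55.5 V
C_pack = 6 * 2.172 = 13.032 Ah
E = V_pack * C_pack = 55.5 * 13.032 = 723.3 Wh

723.3 Wh


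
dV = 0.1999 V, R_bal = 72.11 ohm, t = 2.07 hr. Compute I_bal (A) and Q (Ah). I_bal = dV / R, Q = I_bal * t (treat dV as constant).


I_bal = dV / R = 0.1999 / 72.11 = 0.0027722 A
Q = I_bal * t = 0.0027722 * 2.07 = 0.005738 Ah

I=0.0027722 A, Q=0.005738 Ah


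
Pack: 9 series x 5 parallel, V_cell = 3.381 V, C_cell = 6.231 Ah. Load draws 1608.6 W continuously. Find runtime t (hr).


Step 1: E_pack = Ns * V_cell * Np * C_cell = 9 * 3.381 * 5 * 6.231 = 948.02 Wh
Step 2: t = E_pack / P = 948.02 / 1608.6 = 0.5893 hr

0.5893 hr


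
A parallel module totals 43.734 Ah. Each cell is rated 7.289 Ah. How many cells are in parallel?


n = C_total / C_cell = 43.734 / 7.289 = 6

6


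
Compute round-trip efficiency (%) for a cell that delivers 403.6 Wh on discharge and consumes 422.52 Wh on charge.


eta_e = E_dis / E_chg * 100 = 403.6 / 422.52 * 100 = 95.52%

95.52%


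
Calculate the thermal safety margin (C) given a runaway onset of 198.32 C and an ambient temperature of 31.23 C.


margin = T_onset - T_ambient = 198.32 - 31.23 = 167.09 C

167.09 C


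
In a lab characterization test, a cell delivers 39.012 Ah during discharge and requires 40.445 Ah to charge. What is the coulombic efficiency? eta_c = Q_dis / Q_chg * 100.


Coulombic efficiency = 39.012/40.445 * 100% = 96.46%

96.46%


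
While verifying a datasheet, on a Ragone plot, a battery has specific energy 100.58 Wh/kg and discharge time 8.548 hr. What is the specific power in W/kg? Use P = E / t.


Specific power = 100.58 Wh/kg / 8.548 hr = 11.77 W/kg

11.77 W/kg


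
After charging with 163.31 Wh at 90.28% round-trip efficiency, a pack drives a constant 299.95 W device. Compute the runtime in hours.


Step 1: E_discharge = eta/100 * E_charge = 90.28/100 * 163.31 = 147.44 Wh
Step 2: t = E_discharge / P = 147.44 / 299.95 = 0.4915 hr

0.4915 hr


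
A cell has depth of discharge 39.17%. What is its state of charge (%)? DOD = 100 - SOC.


SOC = 100 - DOD = 100 - 39.17 = 60.83%

60.83%


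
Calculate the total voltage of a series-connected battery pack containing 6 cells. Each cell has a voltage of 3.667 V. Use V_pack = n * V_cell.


V_pack = n * V_cell = 6 * 3.667 = 22.002 V

22.002 V


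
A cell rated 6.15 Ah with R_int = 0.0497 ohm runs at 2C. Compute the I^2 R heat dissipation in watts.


Step 1: I = C_rate * capacity = 2 * 6.15 = 12.3 A
Step 2: Q = I^2 * R = 12.3^2 * 0.0497 = 151.29 * 0.0497 = 7.519 W

7.519 W


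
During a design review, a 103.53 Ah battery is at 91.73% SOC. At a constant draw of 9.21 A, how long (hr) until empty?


Step 1: remaining = SOC/100 * C_total = 91.73/100 * 103.53 = 94.968 Ah
Step 2: t = remaining / I = 94.968 / 9.21 = 10.31 hr

10.31 hr


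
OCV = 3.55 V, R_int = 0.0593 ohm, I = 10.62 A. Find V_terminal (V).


IR drop = 10.62 * 0.0593 = 0.62977 V
V = 3.55 - 0.62977 = 2.920 V

2.920 V


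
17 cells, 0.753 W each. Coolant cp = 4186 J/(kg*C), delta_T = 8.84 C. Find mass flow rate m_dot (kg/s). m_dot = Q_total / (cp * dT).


Q_total = 17 * 0.753 = 12.801 W
m_dot = Q_total / (cp * dT) = 12.801 / (4186 * 8.84) = 3.459e-04 kg/s

3.459e-04 kg/s


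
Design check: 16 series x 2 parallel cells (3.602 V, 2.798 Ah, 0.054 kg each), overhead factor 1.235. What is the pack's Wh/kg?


Step 1: V_pack = 16 * 3.602 = 57.632 V
Step 2: C_pack = 2 * 2.798 = 5.596 Ah
Step 3: E_pack = V_pack * C_pack = 57.632 * 5.596 = 322.51 Wh
Step 4: m_pack = 16 * 2 * 0.054 * 1.235 = 2.1341 kg
Step 5: ED = E_pack / m_pack = 322.51 / 2.1341 = 151.1 Wh/kg

151.1 Wh/kg


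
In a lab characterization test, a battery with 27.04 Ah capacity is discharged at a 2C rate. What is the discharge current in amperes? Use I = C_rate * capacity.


At 2C: I = 2 * 27.04 Ah = 54.08 A

54.08 A


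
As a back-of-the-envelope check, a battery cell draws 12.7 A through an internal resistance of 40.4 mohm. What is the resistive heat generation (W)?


Convert: R = 40.4 mohm = 0.0404 ohm
Q = I^2 * R = 12.7^2 * 0.0404 = 6.516 W

6.516 W


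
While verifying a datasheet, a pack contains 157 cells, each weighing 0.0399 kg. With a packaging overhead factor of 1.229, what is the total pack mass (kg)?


m_pack = n * m_cell * overhead = 157 * 0.0399 * 1.229 = 7.699 kg

7.699 kg


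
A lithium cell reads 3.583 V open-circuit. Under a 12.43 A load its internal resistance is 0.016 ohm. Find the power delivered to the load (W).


Step 1: V_terminal = OCV - I*R = 3.583 - 12.43 * 0.016 = 3.3841 V
Step 2: P_out = V_terminal * I = 3.3841 * 12.43 = 42.06 W

42.06 W


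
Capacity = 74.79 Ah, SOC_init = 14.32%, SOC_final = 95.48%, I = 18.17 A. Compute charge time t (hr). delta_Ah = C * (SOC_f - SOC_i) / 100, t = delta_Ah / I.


Step 1: dSOC = 95.48% - 14.32% = 81.16%
Step 2: delta_Ah = 74.79 * 81.16 / 100 = 60.7 Ah
Step 3: t = 60.7 / 18.17 = 3.341 hr

3.341 hr
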